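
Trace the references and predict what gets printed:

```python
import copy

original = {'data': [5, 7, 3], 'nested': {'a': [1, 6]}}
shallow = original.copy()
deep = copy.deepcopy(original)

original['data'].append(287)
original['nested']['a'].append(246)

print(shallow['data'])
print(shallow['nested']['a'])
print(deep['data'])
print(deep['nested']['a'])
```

Key concept: comparing shallow vs deep copy.
Step by step:
`original = {'data': [5, 7, 3], 'nested': {'a': [1, 6]}}` → original = {'data': [5, 7, 3], 'nested': {'a': [1, 6]}}
`shallow = original.copy()` → shallow = {'data': [5, 7, 3], 'nested': {'a': [1, 6]}}
`deep = copy.deepcopy(original)` → deep = {'data': [5, 7, 3], 'nested': {'a': [1, 6]}}
`original['data'].append(287)` → original = {'data': [5, 7, 3, 287], 'nested': {'a': [1, 6]}}; shallow = {'data': [5, 7, 3, 287], 'nested': {'a': [1, 6]}}
`original['nested']['a'].append(246)` → original = {'data': [5, 7, 3, 287], 'nested': {'a': [1, 6, 246]}}; shallow = {'data': [5, 7, 3, 287], 'nested': {'a': [1, 6, 246]}}
`print(shallow['data'])` → prints [5, 7, 3, 287]
`print(shallow['nested']['a'])` → prints [1, 6, 246]
`print(deep['data'])` → prints [5, 7, 3]
`print(deep['nested']['a'])` → prints [1, 6]

Answer:
[5, 7, 3, 287]
[1, 6, 246]
[5, 7, 3]
[1, 6]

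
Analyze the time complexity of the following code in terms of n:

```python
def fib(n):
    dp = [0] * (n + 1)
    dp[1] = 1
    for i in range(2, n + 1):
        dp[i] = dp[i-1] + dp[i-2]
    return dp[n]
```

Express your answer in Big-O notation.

This is Dynamic programming Fibonacci. Time complexity: O(n).

Answer: O(n)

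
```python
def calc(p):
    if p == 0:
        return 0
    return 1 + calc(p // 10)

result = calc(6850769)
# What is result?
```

Count of digits of 6850769: 7

Answer: 7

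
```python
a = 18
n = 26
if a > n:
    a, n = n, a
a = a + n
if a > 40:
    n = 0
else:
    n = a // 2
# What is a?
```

Trace:
`a = 18` → a = 18
`n = 26` → n = 26
`if a > n: ...` → a > n is False → no variable changes
`a = a + n` → a = 44
`if a > 40: ...` → a > 40 is True → n = 0
So a = 44

Answer: 44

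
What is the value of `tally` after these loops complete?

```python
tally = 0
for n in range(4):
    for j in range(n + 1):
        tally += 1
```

Triangle: 1 + 2 + ... + 4
`tally` takes the values: 0 → 1 → 2 → 3 → 4 → 5 → 6 → 7 → 8 → 9 → 10

Answer: 10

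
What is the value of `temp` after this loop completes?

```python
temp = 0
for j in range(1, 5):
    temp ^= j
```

XOR of 1 to 4
`temp` takes the values: 0 → 1 → 3 → 0 → 4

Answer: 4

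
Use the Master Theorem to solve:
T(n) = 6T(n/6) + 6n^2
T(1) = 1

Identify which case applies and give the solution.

a=6, b=6, f(n)=6n^2. log_6(6) = 1. Since c=2 > 1 and the regularity condition holds (6(n/6)^2 = (6/6^2)n^2 with 6/6^2 < 1), Case 3 applies: T(n) = Θ(f(n)) = O(n^2).

Answer: O(n^2) - Case 3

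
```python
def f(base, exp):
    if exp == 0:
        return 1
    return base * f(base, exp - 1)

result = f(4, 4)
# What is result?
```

f(4, 4) = 4 * 4 * 4 * 4 = 256

Answer: 256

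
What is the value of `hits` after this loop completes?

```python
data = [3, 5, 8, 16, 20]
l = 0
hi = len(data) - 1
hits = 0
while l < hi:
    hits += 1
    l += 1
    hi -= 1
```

Iterations until pointers meet (list length 5)
`hits` takes the values: 0 → 1 → 2

Answer: 2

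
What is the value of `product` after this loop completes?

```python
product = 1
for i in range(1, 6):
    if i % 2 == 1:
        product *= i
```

Product of odd numbers 1 to 5
`product` takes the values: 1 → 3 → 15

Answer: 15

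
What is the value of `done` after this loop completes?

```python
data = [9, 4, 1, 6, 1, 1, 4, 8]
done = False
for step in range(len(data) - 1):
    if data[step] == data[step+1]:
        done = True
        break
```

Check consecutive duplicates in [9, 4, 1, 6, 1, 1, 4, 8]
`done` takes the values: False → True

Answer: True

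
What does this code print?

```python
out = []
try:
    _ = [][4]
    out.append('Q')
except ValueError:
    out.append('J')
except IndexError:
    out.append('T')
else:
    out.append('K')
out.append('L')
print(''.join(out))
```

Execution trace: 'T' (except IndexError) → 'L' (after the try/except). Output: TL

Answer: TL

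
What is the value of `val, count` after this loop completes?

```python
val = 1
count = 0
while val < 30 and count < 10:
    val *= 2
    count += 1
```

Double until >= 30 or 10 iterations
`val, count` takes the values: (1, 0) → (2, 0) → (2, 1) → (4, 1) → (4, 2) → (8, 2) → (8, 3) → (16, 3) → (16, 4) → (32, 4) → (32, 5)

Answer: 32, 5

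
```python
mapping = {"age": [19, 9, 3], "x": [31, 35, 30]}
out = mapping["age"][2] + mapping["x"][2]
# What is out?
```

Trace:
`mapping = {"age": [19, 9, 3], "x": [31, 35, 30]}` → mapping = {'age': [19, 9, 3], 'x': [31, 35, 30]}
`out = mapping["age"][2] + mapping["x"][2]` → out = 33
So out = 33

Answer: 33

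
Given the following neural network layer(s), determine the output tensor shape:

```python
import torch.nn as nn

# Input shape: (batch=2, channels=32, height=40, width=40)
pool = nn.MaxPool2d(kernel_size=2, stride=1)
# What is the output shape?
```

Input: (2, 32, 40, 40) -> Output: (2, 32, 39, 39)

Answer: (2, 32, 39, 39)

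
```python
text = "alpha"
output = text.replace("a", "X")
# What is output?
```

Trace:
`text = "alpha"` → text = 'alpha'
`output = text.replace("a", "X")` → output = 'XlphX'
So output = 'XlphX'

Answer: 'XlphX'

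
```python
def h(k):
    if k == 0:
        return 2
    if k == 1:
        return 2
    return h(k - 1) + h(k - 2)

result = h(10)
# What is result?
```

Build up from base cases: h(0)=2, h(1)=2, h(2)=4, h(3)=6, h(4)=10, h(5)=16, h(6)=26, ..., h(10)=178

Answer: 178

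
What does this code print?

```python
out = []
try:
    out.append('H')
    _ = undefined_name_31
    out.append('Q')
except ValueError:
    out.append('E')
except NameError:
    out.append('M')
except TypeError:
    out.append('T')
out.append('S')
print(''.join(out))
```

Execution trace: 'H' (try body) → 'M' (except NameError) → 'S' (after the try/except). Output: HMS

Answer: HMS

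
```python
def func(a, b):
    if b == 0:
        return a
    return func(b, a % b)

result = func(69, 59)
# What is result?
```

func(69, 59) -> func(59, 10) -> func(10, 9) -> func(9, 1) -> func(1, 0) -> 1

Answer: 1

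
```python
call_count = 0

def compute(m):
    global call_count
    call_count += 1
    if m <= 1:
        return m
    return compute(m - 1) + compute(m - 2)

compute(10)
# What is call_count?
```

Calls(m) = 1 + Calls(m-1) + Calls(m-2); Calls(0)=Calls(1)=1. For m=10 this gives 177.

Answer: 177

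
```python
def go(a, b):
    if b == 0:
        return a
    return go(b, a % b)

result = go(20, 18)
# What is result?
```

go(20, 18) -> go(18, 2) -> go(2, 0) -> 2

Answer: 2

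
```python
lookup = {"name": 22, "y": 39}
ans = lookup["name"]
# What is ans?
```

Trace:
`lookup = {"name": 22, "y": 39}` → lookup = {'name': 22, 'y': 39}
`ans = lookup["name"]` → ans = 22
So ans = 22

Answer: 22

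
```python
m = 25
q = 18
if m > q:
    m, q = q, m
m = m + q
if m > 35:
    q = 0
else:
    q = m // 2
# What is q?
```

Trace:
`m = 25` → m = 25
`q = 18` → q = 18
`if m > q: ...` → m > q is True → m = 18; q = 25
`m = m + q` → m = 43
`if m > 35: ...` → m > 35 is True → q = 0
So q = 0

Answer: 0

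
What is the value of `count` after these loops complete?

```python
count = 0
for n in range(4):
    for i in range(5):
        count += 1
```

4 * 5 = 20
`count` takes the values: 0 → 1 → 2 → 3 → 4 → 5 → 6 → 7 → 8 → 9 → 10 → 11 → 12 → 13 → 14 → 15 → 16 → 17 → 18 → 19 → 20

Answer: 20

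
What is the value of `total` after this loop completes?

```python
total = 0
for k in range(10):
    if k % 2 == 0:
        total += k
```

Sum of even numbers 0 to 9
`total` takes the values: 0 → 2 → 6 → 12 → 20

Answer: 20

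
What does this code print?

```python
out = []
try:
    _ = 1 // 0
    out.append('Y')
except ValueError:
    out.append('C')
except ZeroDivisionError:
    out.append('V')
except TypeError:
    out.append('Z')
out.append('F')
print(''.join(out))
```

Execution trace: 'V' (except ZeroDivisionError) → 'F' (after the try/except). Output: VF

Answer: VF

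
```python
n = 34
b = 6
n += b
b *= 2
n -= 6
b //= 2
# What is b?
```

Trace:
`n = 34` → n = 34
`b = 6` → b = 6
`n += b` → n = 40
`b *= 2` → b = 12
`n -= 6` → n = 34
`b //= 2` → b = 6
So b = 6

Answer: 6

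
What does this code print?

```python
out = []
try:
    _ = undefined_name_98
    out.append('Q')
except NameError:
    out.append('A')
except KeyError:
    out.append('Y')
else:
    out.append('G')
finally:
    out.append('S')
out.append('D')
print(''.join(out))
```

Execution trace: 'A' (except NameError) → 'S' (finally) → 'D' (after the try/except). Output: ASD

Answer: ASD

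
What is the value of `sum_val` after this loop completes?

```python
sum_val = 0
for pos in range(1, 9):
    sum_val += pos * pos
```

Sum of squares 1² to 8² = 204
`sum_val` takes the values: 0 → 1 → 5 → 14 → 30 → 55 → 91 → 140 → 204

Answer: 204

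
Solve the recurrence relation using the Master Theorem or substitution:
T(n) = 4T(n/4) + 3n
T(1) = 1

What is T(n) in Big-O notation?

By Master Theorem: a=4, b=4, f(n)=3n. Since log_4(4) = 1 and f(n) = Θ(n^1), Case 2 applies. T(n) = O(n log n).

Answer: O(n log n)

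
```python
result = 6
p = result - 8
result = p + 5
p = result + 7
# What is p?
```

Trace:
`result = 6` → result = 6
`p = result - 8` → p = -2
`result = p + 5` → result = 3
`p = result + 7` → p = 10
So p = 10

Answer: 10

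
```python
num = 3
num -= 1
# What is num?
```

Trace:
`num = 3` → num = 3
`num -= 1` → num = 2
So num = 2

Answer: 2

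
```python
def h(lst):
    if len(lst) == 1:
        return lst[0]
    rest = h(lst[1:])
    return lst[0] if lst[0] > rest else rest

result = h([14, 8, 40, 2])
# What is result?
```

Recursive max over [14, 8, 40, 2] = 40

Answer: 40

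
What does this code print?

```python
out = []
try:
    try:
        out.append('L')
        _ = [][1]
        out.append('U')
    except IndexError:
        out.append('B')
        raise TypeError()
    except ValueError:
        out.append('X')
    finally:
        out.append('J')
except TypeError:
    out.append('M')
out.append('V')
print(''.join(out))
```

Execution trace: 'L' (inner try body) → 'B' (inner except IndexError) → 'J' (inner finally) → 'M' (outer except TypeError) → 'V' (after the try/except). Output: LBJMV

Answer: LBJMV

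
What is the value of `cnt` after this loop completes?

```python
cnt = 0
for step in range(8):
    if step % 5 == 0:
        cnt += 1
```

Count numbers divisible by 5 in range(8)
`cnt` takes the values: 0 → 1 → 2

Answer: 2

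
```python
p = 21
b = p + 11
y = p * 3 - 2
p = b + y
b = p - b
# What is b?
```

Trace:
`p = 21` → p = 21
`b = p + 11` → b = 32
`y = p * 3 - 2` → y = 61
`p = b + y` → p = 93
`b = p - b` → b = 61
So b = 61

Answer: 61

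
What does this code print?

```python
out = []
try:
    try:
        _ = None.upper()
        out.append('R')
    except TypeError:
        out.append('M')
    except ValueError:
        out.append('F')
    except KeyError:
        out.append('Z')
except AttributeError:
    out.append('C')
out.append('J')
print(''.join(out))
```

Execution trace: 'C' (outer except AttributeError) → 'J' (after the try/except). Output: CJ

Answer: CJ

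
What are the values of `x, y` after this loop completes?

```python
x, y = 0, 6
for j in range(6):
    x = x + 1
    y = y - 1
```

x goes 0→6, y goes 6→0
`x, y` takes the values: (0, 6) → (1, 6) → (1, 5) → (2, 5) → (2, 4) → (3, 4) → (3, 3) → (4, 3) → (4, 2) → (5, 2) → (5, 1) → (6, 1) → (6, 0)

Answer: 6, 0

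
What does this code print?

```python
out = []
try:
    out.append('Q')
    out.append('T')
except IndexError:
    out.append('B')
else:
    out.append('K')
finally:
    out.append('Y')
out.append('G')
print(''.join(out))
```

Execution trace: 'Q' (try body) → 'T' (try body, no exception) → 'K' (else) → 'Y' (finally) → 'G' (after the try/except). Output: QTKYG

Answer: QTKYG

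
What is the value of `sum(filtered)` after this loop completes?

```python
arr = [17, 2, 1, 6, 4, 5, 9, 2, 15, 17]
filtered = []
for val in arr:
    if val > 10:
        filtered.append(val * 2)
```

Sum of doubled values > 10
`filtered` takes the values: [] → [34] → [34, 30] → [34, 30, 34]
So `sum(filtered)` = 98

Answer: 98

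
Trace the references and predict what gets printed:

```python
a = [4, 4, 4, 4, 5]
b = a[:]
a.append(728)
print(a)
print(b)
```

Key concept: slice [:] creates copy.
Step by step:
`a = [4, 4, 4, 4, 5]` → a = [4, 4, 4, 4, 5]
`b = a[:]` → b = [4, 4, 4, 4, 5]
`a.append(728)` → a = [4, 4, 4, 4, 5, 728]
`print(a)` → prints [4, 4, 4, 4, 5, 728]
`print(b)` → prints [4, 4, 4, 4, 5]

Answer:
[4, 4, 4, 4, 5, 728]
[4, 4, 4, 4, 5]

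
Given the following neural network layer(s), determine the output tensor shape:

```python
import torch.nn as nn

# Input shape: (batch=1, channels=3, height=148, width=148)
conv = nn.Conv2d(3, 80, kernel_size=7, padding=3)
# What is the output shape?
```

Input: (1, 3, 148, 148) -> Output: (1, 80, 148, 148)

Answer: (1, 80, 148, 148)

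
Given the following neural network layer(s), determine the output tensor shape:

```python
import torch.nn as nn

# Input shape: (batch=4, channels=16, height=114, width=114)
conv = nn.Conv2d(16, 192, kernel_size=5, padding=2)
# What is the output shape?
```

Input: (4, 16, 114, 114) -> Output: (4, 192, 114, 114)

Answer: (4, 192, 114, 114)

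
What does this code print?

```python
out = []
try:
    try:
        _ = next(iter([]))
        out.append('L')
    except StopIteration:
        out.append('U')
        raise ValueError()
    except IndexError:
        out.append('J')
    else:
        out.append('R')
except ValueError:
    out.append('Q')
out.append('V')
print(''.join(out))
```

Execution trace: 'U' (inner except StopIteration) → 'Q' (outer except ValueError) → 'V' (after the try/except). Output: UQV

Answer: UQV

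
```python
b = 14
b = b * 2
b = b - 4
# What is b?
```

Trace:
`b = 14` → b = 14
`b = b * 2` → b = 28
`b = b - 4` → b = 24
So b = 24

Answer: 24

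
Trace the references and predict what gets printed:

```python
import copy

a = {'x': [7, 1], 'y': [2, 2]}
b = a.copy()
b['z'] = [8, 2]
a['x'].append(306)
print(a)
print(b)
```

Key concept: shallow copy of dict with mutable values.
Step by step:
`a = {'x': [7, 1], 'y': [2, 2]}` → a = {'x': [7, 1], 'y': [2, 2]}
`b = a.copy()` → b = {'x': [7, 1], 'y': [2, 2]}
`b['z'] = [8, 2]` → b = {'x': [7, 1], 'y': [2, 2], 'z': [8, 2]}
`a['x'].append(306)` → a = {'x': [7, 1, 306], 'y': [2, 2]}; b = {'x': [7, 1, 306], 'y': [2, 2], 'z': [8, 2]}
`print(a)` → prints {'x': [7, 1, 306], 'y': [2, 2]}
`print(b)` → prints {'x': [7, 1, 306], 'y': [2, 2], 'z': [8, 2]}

Answer:
{'x': [7, 1, 306], 'y': [2, 2]}
{'x': [7, 1, 306], 'y': [2, 2], 'z': [8, 2]}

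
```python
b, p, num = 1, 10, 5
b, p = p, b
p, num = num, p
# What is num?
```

Trace:
`b, p, num = 1, 10, 5` → b = 1; p = 10; num = 5
`b, p = p, b` → b = 10; p = 1
`p, num = num, p` → p = 5; num = 1
So num = 1

Answer: 1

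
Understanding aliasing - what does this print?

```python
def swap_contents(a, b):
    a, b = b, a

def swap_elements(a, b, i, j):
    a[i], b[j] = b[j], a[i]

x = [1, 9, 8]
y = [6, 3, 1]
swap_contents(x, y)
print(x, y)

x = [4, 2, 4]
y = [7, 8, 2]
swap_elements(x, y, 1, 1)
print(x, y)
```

Key concept: parameter rebinding vs mutation.
Step by step:
`x = [1, 9, 8]` → x = [1, 9, 8]
`y = [6, 3, 1]` → y = [6, 3, 1]
`swap_contents(x, y)` → no visible change to tracked variables
`print(x, y)` → prints [1, 9, 8] [6, 3, 1]
`x = [4, 2, 4]` → x = [4, 2, 4]
`y = [7, 8, 2]` → y = [7, 8, 2]
`swap_elements(x, y, 1, 1)` → x = [4, 8, 4]; y = [7, 2, 2]
`print(x, y)` → prints [4, 8, 4] [7, 2, 2]

Answer:
[1, 9, 8] [6, 3, 1]
[4, 8, 4] [7, 2, 2]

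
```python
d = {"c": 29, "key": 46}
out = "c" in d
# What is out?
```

Trace:
`d = {"c": 29, "key": 46}` → d = {'c': 29, 'key': 46}
`out = "c" in d` → out = True
So out = True

Answer: True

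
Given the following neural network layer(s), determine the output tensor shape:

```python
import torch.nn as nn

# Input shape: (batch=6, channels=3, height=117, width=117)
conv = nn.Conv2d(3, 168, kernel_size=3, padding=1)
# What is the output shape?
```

Input: (6, 3, 117, 117) -> Output: (6, 168, 117, 117)

Answer: (6, 168, 117, 117)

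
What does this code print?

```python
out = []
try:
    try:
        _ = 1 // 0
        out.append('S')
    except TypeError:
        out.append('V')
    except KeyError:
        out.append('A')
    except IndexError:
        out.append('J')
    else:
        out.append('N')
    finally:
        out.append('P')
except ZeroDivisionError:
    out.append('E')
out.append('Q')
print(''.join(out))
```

Execution trace: 'P' (finally) → 'E' (outer except ZeroDivisionError) → 'Q' (after the try/except). Output: PEQ

Answer: PEQ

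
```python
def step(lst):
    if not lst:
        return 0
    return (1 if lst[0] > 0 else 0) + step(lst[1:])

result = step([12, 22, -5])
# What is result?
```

Count of positive elements in [12, 22, -5] = 2

Answer: 2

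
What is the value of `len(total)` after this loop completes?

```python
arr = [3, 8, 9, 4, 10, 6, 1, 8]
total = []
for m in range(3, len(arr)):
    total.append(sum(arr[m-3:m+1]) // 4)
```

Number of 4-element averages
`total` takes the values: [] → [6] → [6, 7] → [6, 7, 7] → [6, 7, 7, 5] → [6, 7, 7, 5, 6]
So `len(total)` = 5

Answer: 5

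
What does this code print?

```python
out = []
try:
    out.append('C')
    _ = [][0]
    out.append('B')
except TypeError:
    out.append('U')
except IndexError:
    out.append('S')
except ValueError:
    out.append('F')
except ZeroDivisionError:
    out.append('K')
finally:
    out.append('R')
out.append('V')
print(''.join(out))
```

Execution trace: 'C' (try body) → 'S' (except IndexError) → 'R' (finally) → 'V' (after the try/except). Output: CSRV

Answer: CSRV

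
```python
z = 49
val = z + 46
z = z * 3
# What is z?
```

Trace:
`z = 49` → z = 49
`val = z + 46` → val = 95
`z = z * 3` → z = 147
So z = 147

Answer: 147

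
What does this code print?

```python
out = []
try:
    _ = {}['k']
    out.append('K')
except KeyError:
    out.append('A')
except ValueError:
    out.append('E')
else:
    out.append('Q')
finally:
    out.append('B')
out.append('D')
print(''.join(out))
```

Execution trace: 'A' (except KeyError) → 'B' (finally) → 'D' (after the try/except). Output: ABD

Answer: ABD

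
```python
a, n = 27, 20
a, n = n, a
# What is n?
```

Trace:
`a, n = 27, 20` → a = 27; n = 20
`a, n = n, a` → a = 20; n = 27
So n = 27

Answer: 27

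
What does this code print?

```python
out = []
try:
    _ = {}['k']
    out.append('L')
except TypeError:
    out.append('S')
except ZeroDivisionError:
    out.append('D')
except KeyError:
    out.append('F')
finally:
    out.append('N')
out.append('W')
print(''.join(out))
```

Execution trace: 'F' (except KeyError) → 'N' (finally) → 'W' (after the try/except). Output: FNW

Answer: FNW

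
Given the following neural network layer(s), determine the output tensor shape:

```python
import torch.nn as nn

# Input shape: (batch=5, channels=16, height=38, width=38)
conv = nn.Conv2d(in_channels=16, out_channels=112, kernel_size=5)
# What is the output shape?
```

Input: (5, 16, 38, 38) -> Output: (5, 112, 34, 34)

Answer: (5, 112, 34, 34)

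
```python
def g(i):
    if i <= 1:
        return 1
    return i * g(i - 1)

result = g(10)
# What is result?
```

g(10) = 10 * 9 * 8 * 7 * 6 * 5 * 4 * 3 * 2 * 1 = 3628800

Answer: 3628800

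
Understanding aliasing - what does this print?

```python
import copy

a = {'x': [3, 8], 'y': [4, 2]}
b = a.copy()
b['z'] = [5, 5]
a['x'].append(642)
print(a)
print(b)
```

Key concept: shallow copy of dict with mutable values.
Step by step:
`a = {'x': [3, 8], 'y': [4, 2]}` → a = {'x': [3, 8], 'y': [4, 2]}
`b = a.copy()` → b = {'x': [3, 8], 'y': [4, 2]}
`b['z'] = [5, 5]` → b = {'x': [3, 8], 'y': [4, 2], 'z': [5, 5]}
`a['x'].append(642)` → a = {'x': [3, 8, 642], 'y': [4, 2]}; b = {'x': [3, 8, 642], 'y': [4, 2], 'z': [5, 5]}
`print(a)` → prints {'x': [3, 8, 642], 'y': [4, 2]}
`print(b)` → prints {'x': [3, 8, 642], 'y': [4, 2], 'z': [5, 5]}

Answer:
{'x': [3, 8, 642], 'y': [4, 2]}
{'x': [3, 8, 642], 'y': [4, 2], 'z': [5, 5]}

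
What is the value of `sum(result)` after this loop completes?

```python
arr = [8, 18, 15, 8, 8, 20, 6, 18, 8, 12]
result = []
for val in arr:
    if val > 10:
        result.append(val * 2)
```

Sum of doubled values > 10
`result` takes the values: [] → [36] → [36, 30] → [36, 30, 40] → [36, 30, 40, 36] → [36, 30, 40, 36, 24]
So `sum(result)` = 166

Answer: 166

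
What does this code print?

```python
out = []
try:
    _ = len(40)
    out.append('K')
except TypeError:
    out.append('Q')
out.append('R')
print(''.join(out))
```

Execution trace: 'Q' (except TypeError) → 'R' (after the try/except). Output: QR

Answer: QR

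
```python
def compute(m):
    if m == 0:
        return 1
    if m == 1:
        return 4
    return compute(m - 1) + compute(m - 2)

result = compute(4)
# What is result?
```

Build up from base cases: compute(0)=1, compute(1)=4, compute(2)=5, compute(3)=9, compute(4)=14

Answer: 14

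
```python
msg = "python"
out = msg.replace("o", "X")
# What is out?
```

Trace:
`msg = "python"` → msg = 'python'
`out = msg.replace("o", "X")` → out = 'pythXn'
So out = 'pythXn'

Answer: 'pythXn'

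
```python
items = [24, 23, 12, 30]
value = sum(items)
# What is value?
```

Trace:
`items = [24, 23, 12, 30]` → items = [24, 23, 12, 30]
`value = sum(items)` → value = 89
So value = 89

Answer: 89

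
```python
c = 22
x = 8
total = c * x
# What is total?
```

Trace:
`c = 22` → c = 22
`x = 8` → x = 8
`total = c * x` → total = 176
So total = 176

Answer: 176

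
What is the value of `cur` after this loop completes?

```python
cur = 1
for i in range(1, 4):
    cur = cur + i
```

Start at 1, add 1 through 3
`cur` takes the values: 1 → 2 → 4 → 7

Answer: 7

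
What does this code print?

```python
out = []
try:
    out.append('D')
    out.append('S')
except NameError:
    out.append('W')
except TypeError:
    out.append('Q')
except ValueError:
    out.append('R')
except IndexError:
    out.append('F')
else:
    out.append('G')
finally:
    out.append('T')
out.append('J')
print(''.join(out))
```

Execution trace: 'D' (try body) → 'S' (try body, no exception) → 'G' (else) → 'T' (finally) → 'J' (after the try/except). Output: DSGTJ

Answer: DSGTJ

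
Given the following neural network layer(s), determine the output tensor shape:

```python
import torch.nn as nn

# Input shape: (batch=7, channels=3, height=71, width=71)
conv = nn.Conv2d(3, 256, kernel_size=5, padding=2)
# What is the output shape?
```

Input: (7, 3, 71, 71) -> Output: (7, 256, 71, 71)

Answer: (7, 256, 71, 71)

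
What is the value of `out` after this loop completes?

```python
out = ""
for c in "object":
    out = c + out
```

Reverse 'object'
`out` takes the values: "" → "o" → "bo" → "jbo" → "ejbo" → "cejbo" → "tcejbo"

Answer: "tcejbo"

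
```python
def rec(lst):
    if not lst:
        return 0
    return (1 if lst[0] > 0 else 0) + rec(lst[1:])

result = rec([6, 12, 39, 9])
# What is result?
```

Count of positive elements in [6, 12, 39, 9] = 4

Answer: 4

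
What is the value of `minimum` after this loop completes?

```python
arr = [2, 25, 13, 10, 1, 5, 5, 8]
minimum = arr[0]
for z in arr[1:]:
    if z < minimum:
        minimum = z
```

Minimum of [2, 25, 13, 10, 1, 5, 5, 8]
`minimum` takes the values: 2 → 1

Answer: 1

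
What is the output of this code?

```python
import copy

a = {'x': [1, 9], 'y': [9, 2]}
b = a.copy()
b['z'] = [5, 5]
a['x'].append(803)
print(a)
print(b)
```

Key concept: shallow copy of dict with mutable values.
Step by step:
`a = {'x': [1, 9], 'y': [9, 2]}` → a = {'x': [1, 9], 'y': [9, 2]}
`b = a.copy()` → b = {'x': [1, 9], 'y': [9, 2]}
`b['z'] = [5, 5]` → b = {'x': [1, 9], 'y': [9, 2], 'z': [5, 5]}
`a['x'].append(803)` → a = {'x': [1, 9, 803], 'y': [9, 2]}; b = {'x': [1, 9, 803], 'y': [9, 2], 'z': [5, 5]}
`print(a)` → prints {'x': [1, 9, 803], 'y': [9, 2]}
`print(b)` → prints {'x': [1, 9, 803], 'y': [9, 2], 'z': [5, 5]}

Answer:
{'x': [1, 9, 803], 'y': [9, 2]}
{'x': [1, 9, 803], 'y': [9, 2], 'z': [5, 5]}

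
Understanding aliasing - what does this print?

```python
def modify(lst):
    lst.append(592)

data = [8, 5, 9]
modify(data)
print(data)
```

Key concept: function modifies passed list.
Step by step:
`data = [8, 5, 9]` → data = [8, 5, 9]
`modify(data)` → data = [8, 5, 9, 592]
`print(data)` → prints [8, 5, 9, 592]

Answer: [8, 5, 9, 592]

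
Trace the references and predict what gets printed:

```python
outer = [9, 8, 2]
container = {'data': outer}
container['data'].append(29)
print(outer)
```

Key concept: dict holds reference to list.
Step by step:
`outer = [9, 8, 2]` → outer = [9, 8, 2]
`container = {'data': outer}` → container = {'data': [9, 8, 2]}
`container['data'].append(29)` → outer = [9, 8, 2, 29]; container = {'data': [9, 8, 2, 29]}
`print(outer)` → prints [9, 8, 2, 29]

Answer: [9, 8, 2, 29]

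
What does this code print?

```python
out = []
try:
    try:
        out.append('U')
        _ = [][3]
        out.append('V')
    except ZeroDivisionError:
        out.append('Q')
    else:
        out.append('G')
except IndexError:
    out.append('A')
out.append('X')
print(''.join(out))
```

Execution trace: 'U' (try body) → 'A' (outer except IndexError) → 'X' (after the try/except). Output: UAX

Answer: UAX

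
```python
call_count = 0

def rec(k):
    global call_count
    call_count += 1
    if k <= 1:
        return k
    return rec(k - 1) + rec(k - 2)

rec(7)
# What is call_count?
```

Calls(k) = 1 + Calls(k-1) + Calls(k-2); Calls(0)=Calls(1)=1. For k=7 this gives 41.

Answer: 41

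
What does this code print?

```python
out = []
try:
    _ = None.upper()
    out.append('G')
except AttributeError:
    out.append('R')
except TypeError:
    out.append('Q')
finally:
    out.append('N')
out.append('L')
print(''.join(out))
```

Execution trace: 'R' (except AttributeError) → 'N' (finally) → 'L' (after the try/except). Output: RNL

Answer: RNL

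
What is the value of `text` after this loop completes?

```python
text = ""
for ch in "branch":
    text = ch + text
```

Reverse 'branch'
`text` takes the values: "" → "b" → "rb" → "arb" → "narb" → "cnarb" → "hcnarb"

Answer: "hcnarb"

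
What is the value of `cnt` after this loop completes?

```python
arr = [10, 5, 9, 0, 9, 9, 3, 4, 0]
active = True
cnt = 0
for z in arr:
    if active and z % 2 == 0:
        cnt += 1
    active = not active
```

Count even values at even positions
`cnt` takes the values: 0 → 1 → 2

Answer: 2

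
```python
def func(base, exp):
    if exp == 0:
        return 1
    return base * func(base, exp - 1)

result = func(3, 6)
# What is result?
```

func(3, 6) = 3 * 3 * 3 * 3 * 3 * 3 = 729

Answer: 729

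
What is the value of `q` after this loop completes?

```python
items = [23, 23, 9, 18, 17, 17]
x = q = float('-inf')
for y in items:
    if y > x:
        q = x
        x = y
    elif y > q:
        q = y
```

Second largest (with repeats) in [23, 23, 9, 18, 17, 17]
`q` takes the values: -inf → 23

Answer: 23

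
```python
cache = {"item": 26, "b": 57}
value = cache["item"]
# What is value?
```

Trace:
`cache = {"item": 26, "b": 57}` → cache = {'item': 26, 'b': 57}
`value = cache["item"]` → value = 26
So value = 26

Answer: 26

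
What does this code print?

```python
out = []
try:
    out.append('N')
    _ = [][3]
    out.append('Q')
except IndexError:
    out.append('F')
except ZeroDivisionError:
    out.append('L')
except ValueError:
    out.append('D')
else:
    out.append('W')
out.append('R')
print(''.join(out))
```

Execution trace: 'N' (try body) → 'F' (except IndexError) → 'R' (after the try/except). Output: NFR

Answer: NFR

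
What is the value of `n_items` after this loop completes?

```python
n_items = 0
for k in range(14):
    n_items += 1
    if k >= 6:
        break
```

Loop breaks when k reaches 6, n_items is 7
`n_items` takes the values: 0 → 1 → 2 → 3 → 4 → 5 → 6 → 7

Answer: 7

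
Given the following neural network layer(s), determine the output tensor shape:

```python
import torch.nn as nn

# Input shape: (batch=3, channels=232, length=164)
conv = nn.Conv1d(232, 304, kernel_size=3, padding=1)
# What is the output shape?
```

Input: (3, 232, 164) -> Output: (3, 304, 164)

Answer: (3, 304, 164)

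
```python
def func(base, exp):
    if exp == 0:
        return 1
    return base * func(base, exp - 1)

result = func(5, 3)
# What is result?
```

func(5, 3) = 5 * 5 * 5 = 125

Answer: 125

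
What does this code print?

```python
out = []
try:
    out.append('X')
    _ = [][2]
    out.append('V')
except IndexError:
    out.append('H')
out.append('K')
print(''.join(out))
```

Execution trace: 'X' (try body) → 'H' (except IndexError) → 'K' (after the try/except). Output: XHK

Answer: XHK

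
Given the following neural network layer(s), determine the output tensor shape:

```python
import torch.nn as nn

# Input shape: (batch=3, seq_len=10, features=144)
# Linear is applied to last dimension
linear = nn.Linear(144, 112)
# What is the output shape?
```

Input: (3, 10, 144) -> Output: (3, 10, 112)

Answer: (3, 10, 112)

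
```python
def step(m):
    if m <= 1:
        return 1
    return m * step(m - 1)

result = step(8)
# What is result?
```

step(8) = 8 * 7 * 6 * 5 * 4 * 3 * 2 * 1 = 40320

Answer: 40320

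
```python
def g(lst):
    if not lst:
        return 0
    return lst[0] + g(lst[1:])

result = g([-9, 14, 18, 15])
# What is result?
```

(-9) + 14 + 18 + 15 + 0 = 38

Answer: 38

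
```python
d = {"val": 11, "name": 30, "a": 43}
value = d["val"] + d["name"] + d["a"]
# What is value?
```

Trace:
`d = {"val": 11, "name": 30, "a": 43}` → d = {'val': 11, 'name': 30, 'a': 43}
`value = d["val"] + d["name"] + d["a"]` → value = 84
So value = 84

Answer: 84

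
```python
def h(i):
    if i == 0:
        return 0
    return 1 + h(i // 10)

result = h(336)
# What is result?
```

Count of digits of 336: 3

Answer: 3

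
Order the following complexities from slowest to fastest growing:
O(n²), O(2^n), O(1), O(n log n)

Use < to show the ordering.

Ordered by growth rate: O(1) < O(n log n) < O(n²) < O(2^n)

Answer: O(1) < O(n log n) < O(n²) < O(2^n)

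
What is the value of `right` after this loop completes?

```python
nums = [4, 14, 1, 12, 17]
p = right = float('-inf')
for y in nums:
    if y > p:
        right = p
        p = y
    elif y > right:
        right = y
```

Second largest (with repeats) in [4, 14, 1, 12, 17]
`right` takes the values: -inf → 4 → 12 → 14

Answer: 14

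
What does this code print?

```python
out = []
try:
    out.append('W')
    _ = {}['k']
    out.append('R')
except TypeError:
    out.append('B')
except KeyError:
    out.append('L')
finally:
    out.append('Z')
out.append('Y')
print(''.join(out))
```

Execution trace: 'W' (try body) → 'L' (except KeyError) → 'Z' (finally) → 'Y' (after the try/except). Output: WLZY

Answer: WLZY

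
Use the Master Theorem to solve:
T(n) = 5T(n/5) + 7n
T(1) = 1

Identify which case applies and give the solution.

a=5, b=5, f(n)=7n. log_5(5) = 1. Since c=1 = 1, Case 2 applies: T(n) = Θ(n^log_b(a) · log n) = O(n log n).

Answer: O(n log n) - Case 2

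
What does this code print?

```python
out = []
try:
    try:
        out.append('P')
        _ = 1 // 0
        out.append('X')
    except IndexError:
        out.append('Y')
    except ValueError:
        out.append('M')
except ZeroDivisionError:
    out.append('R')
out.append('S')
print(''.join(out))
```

Execution trace: 'P' (try body) → 'R' (outer except ZeroDivisionError) → 'S' (after the try/except). Output: PRS

Answer: PRS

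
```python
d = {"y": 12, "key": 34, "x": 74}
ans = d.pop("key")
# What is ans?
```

Trace:
`d = {"y": 12, "key": 34, "x": 74}` → d = {'y': 12, 'key': 34, 'x': 74}
`ans = d.pop("key")` → d = {'y': 12, 'x': 74}; ans = 34
So ans = 34

Answer: 34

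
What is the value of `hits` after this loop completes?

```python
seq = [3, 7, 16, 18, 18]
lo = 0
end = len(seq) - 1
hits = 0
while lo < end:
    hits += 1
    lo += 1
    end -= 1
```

Iterations until pointers meet (list length 5)
`hits` takes the values: 0 → 1 → 2

Answer: 2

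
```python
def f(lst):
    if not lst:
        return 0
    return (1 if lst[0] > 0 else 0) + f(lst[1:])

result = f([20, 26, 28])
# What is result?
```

Count of positive elements in [20, 26, 28] = 3

Answer: 3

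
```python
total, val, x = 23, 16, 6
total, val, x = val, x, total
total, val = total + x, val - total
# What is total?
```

Trace:
`total, val, x = 23, 16, 6` → total = 23; val = 16; x = 6
`total, val, x = val, x, total` → total = 16; val = 6; x = 23
`total, val = total + x, val - total` → total = 39; val = -10
So total = 39

Answer: 39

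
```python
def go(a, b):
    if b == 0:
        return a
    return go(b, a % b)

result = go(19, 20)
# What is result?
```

go(19, 20) -> go(20, 19) -> go(19, 1) -> go(1, 0) -> 1

Answer: 1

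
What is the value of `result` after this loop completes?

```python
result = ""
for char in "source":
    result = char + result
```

Reverse 'source'
`result` takes the values: "" → "s" → "os" → "uos" → "ruos" → "cruos" → "ecruos"

Answer: "ecruos"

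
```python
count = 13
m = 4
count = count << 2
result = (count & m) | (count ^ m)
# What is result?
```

Trace:
`count = 13` → count = 13
`m = 4` → m = 4
`count = count << 2` → count = 52
`result = (count & m) | (count ^ m)` → result = 52
So result = 52

Answer: 52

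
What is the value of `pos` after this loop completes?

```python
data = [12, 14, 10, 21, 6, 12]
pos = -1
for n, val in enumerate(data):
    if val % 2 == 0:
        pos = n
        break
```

First even number index in [12, 14, 10, 21, 6, 12]
`pos` takes the values: -1 → 0

Answer: 0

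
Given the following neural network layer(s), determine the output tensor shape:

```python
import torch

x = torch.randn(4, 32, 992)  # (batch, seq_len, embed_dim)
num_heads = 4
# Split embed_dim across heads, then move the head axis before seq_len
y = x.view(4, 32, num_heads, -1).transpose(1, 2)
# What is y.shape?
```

Input: (4, 32, 992) -> head_dim = 992 // 4 = 248; after view: (4, 32, 4, 248) -> after transpose(1, 2): (4, 4, 32, 248) -> Output: (4, 4, 32, 248)

Answer: (4, 4, 32, 248)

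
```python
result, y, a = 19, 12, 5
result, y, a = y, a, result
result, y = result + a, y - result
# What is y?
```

Trace:
`result, y, a = 19, 12, 5` → result = 19; y = 12; a = 5
`result, y, a = y, a, result` → result = 12; y = 5; a = 19
`result, y = result + a, y - result` → result = 31; y = -7
So y = -7

Answer: -7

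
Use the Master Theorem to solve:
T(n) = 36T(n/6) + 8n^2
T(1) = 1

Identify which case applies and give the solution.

a=36, b=6, f(n)=8n^2. log_6(36) = 2. Since c=2 = 2, Case 2 applies: T(n) = Θ(n^log_b(a) · log n) = O(n^2 log n).

Answer: O(n^2 log n) - Case 2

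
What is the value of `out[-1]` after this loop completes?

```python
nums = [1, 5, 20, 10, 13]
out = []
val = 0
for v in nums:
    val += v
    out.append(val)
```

Cumulative sum ends at 49
`out` takes the values: [] → [1] → [1, 6] → [1, 6, 26] → [1, 6, 26, 36] → [1, 6, 26, 36, 49]
So `out[-1]` = 49

Answer: 49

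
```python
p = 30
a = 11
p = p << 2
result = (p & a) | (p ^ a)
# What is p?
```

Trace:
`p = 30` → p = 30
`a = 11` → a = 11
`p = p << 2` → p = 120
`result = (p & a) | (p ^ a)` → result = 123
So p = 120

Answer: 120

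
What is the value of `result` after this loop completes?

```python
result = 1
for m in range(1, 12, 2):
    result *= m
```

Product of 1, 3, 5, ... up to 11
`result` takes the values: 1 → 3 → 15 → 105 → 945 → 10395

Answer: 10395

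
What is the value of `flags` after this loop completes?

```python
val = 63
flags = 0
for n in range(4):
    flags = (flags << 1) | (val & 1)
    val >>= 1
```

Reverse lowest 4 bits of 63
`flags` takes the values: 0 → 1 → 3 → 7 → 15

Answer: 15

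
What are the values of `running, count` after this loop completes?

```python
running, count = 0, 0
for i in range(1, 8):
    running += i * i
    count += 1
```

Sum of squares and count
`running, count` takes the values: (0, 0) → (1, 0) → (1, 1) → (5, 1) → (5, 2) → (14, 2) → (14, 3) → (30, 3) → (30, 4) → (55, 4) → (55, 5) → (91, 5) → (91, 6) → (140, 6) → (140, 7)

Answer: 140, 7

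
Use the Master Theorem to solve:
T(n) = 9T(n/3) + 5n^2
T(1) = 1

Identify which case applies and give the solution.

a=9, b=3, f(n)=5n^2. log_3(9) = 2. Since c=2 = 2, Case 2 applies: T(n) = Θ(n^log_b(a) · log n) = O(n^2 log n).

Answer: O(n^2 log n) - Case 2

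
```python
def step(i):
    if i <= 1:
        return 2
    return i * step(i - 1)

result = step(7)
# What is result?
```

step(7) = 7 * 6 * 5 * 4 * 3 * 2 * 2 = 10080

Answer: 10080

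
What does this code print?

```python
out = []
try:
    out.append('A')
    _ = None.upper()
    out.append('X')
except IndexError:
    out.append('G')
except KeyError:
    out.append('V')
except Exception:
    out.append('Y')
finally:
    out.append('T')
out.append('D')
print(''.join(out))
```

Execution trace: 'A' (try body) → 'Y' (except Exception) → 'T' (finally) → 'D' (after the try/except). Output: AYTD

Answer: AYTD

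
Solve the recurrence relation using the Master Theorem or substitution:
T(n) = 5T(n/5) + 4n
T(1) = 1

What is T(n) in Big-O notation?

By Master Theorem: a=5, b=5, f(n)=4n. Since log_5(5) = 1 and f(n) = Θ(n^1), Case 2 applies. T(n) = O(n log n).

Answer: O(n log n)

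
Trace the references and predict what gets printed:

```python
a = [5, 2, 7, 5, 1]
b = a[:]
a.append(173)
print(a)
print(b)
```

Key concept: slice [:] creates copy.
Step by step:
`a = [5, 2, 7, 5, 1]` → a = [5, 2, 7, 5, 1]
`b = a[:]` → b = [5, 2, 7, 5, 1]
`a.append(173)` → a = [5, 2, 7, 5, 1, 173]
`print(a)` → prints [5, 2, 7, 5, 1, 173]
`print(b)` → prints [5, 2, 7, 5, 1]

Answer:
[5, 2, 7, 5, 1, 173]
[5, 2, 7, 5, 1]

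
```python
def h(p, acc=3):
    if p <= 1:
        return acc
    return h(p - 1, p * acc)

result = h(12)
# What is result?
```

Accumulator trace (n, acc): (12, 3) -> (11, 36) -> (10, 396) -> (9, 3960) -> (8, 35640) -> (7, 285120) -> (6, 1995840) -> (5, 11975040) -> (4, 59875200) -> (3, 239500800) -> (2, 718502400) -> (1, 1437004800) -> return 1437004800

Answer: 1437004800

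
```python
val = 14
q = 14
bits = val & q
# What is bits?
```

Trace:
`val = 14` → val = 14
`q = 14` → q = 14
`bits = val & q` → bits = 14
So bits = 14

Answer: 14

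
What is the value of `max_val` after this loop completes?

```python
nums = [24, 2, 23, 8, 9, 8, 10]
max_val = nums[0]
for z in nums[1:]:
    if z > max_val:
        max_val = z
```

Maximum of [24, 2, 23, 8, 9, 8, 10]
`max_val` takes the values: 24

Answer: 24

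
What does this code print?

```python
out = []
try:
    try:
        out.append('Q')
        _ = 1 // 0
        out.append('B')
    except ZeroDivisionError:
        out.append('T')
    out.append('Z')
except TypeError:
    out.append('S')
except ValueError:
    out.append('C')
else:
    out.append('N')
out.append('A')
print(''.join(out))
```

Execution trace: 'Q' (inner try body) → 'T' (inner except ZeroDivisionError) → 'Z' (try body, no exception) → 'N' (else) → 'A' (after the try/except). Output: QTZNA

Answer: QTZNA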